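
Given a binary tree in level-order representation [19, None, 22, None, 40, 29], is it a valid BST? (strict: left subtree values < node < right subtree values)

Level-order array: [19, None, 22, None, 40, 29]
Validate using subtree bounds (lo, hi): at each node, require lo < value < hi,
then recurse left with hi=value and right with lo=value.
Preorder trace (stopping at first violation):
  at node 19 with bounds (-inf, +inf): OK
  at node 22 with bounds (19, +inf): OK
  at node 40 with bounds (22, +inf): OK
  at node 29 with bounds (22, 40): OK
No violation found at any node.
Result: Valid BST


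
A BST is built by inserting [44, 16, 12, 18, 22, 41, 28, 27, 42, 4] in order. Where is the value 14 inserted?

Starting tree (level order): [44, 16, None, 12, 18, 4, None, None, 22, None, None, None, 41, 28, 42, 27]
Insertion path: 44 -> 16 -> 12
Result: insert 14 as right child of 12
Final tree (level order): [44, 16, None, 12, 18, 4, 14, None, 22, None, None, None, None, None, 41, 28, 42, 27]


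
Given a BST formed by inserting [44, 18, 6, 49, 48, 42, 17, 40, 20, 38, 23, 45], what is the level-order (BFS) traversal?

Tree insertion order: [44, 18, 6, 49, 48, 42, 17, 40, 20, 38, 23, 45]
Tree (level-order array): [44, 18, 49, 6, 42, 48, None, None, 17, 40, None, 45, None, None, None, 20, None, None, None, None, 38, 23]
BFS from the root, enqueuing left then right child of each popped node:
  queue [44] -> pop 44, enqueue [18, 49], visited so far: [44]
  queue [18, 49] -> pop 18, enqueue [6, 42], visited so far: [44, 18]
  queue [49, 6, 42] -> pop 49, enqueue [48], visited so far: [44, 18, 49]
  queue [6, 42, 48] -> pop 6, enqueue [17], visited so far: [44, 18, 49, 6]
  queue [42, 48, 17] -> pop 42, enqueue [40], visited so far: [44, 18, 49, 6, 42]
  queue [48, 17, 40] -> pop 48, enqueue [45], visited so far: [44, 18, 49, 6, 42, 48]
  queue [17, 40, 45] -> pop 17, enqueue [none], visited so far: [44, 18, 49, 6, 42, 48, 17]
  queue [40, 45] -> pop 40, enqueue [20], visited so far: [44, 18, 49, 6, 42, 48, 17, 40]
  queue [45, 20] -> pop 45, enqueue [none], visited so far: [44, 18, 49, 6, 42, 48, 17, 40, 45]
  queue [20] -> pop 20, enqueue [38], visited so far: [44, 18, 49, 6, 42, 48, 17, 40, 45, 20]
  queue [38] -> pop 38, enqueue [23], visited so far: [44, 18, 49, 6, 42, 48, 17, 40, 45, 20, 38]
  queue [23] -> pop 23, enqueue [none], visited so far: [44, 18, 49, 6, 42, 48, 17, 40, 45, 20, 38, 23]
Result: [44, 18, 49, 6, 42, 48, 17, 40, 45, 20, 38, 23]


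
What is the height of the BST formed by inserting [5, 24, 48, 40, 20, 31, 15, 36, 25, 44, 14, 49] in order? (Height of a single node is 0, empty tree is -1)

Insertion order: [5, 24, 48, 40, 20, 31, 15, 36, 25, 44, 14, 49]
Tree (level-order array): [5, None, 24, 20, 48, 15, None, 40, 49, 14, None, 31, 44, None, None, None, None, 25, 36]
Compute height bottom-up (empty subtree = -1):
  height(14) = 1 + max(-1, -1) = 0
  height(15) = 1 + max(0, -1) = 1
  height(20) = 1 + max(1, -1) = 2
  height(25) = 1 + max(-1, -1) = 0
  height(36) = 1 + max(-1, -1) = 0
  height(31) = 1 + max(0, 0) = 1
  height(44) = 1 + max(-1, -1) = 0
  height(40) = 1 + max(1, 0) = 2
  height(49) = 1 + max(-1, -1) = 0
  height(48) = 1 + max(2, 0) = 3
  height(24) = 1 + max(2, 3) = 4
  height(5) = 1 + max(-1, 4) = 5
Height = 5


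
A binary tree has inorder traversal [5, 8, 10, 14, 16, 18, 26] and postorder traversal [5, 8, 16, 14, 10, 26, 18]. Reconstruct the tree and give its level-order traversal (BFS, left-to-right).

Inorder:   [5, 8, 10, 14, 16, 18, 26]
Postorder: [5, 8, 16, 14, 10, 26, 18]
Algorithm: postorder visits root last, so walk postorder right-to-left;
each value is the root of the current inorder slice — split it at that
value, recurse on the right subtree first, then the left.
Recursive splits:
  root=18; inorder splits into left=[5, 8, 10, 14, 16], right=[26]
  root=26; inorder splits into left=[], right=[]
  root=10; inorder splits into left=[5, 8], right=[14, 16]
  root=14; inorder splits into left=[], right=[16]
  root=16; inorder splits into left=[], right=[]
  root=8; inorder splits into left=[5], right=[]
  root=5; inorder splits into left=[], right=[]
Reconstructed level-order: [18, 10, 26, 8, 14, 5, 16]


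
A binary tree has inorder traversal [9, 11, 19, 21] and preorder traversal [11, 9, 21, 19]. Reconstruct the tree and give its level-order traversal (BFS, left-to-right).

Inorder:  [9, 11, 19, 21]
Preorder: [11, 9, 21, 19]
Algorithm: preorder visits root first, so consume preorder in order;
for each root, split the current inorder slice at that value into
left-subtree inorder and right-subtree inorder, then recurse.
Recursive splits:
  root=11; inorder splits into left=[9], right=[19, 21]
  root=9; inorder splits into left=[], right=[]
  root=21; inorder splits into left=[19], right=[]
  root=19; inorder splits into left=[], right=[]
Reconstructed level-order: [11, 9, 21, 19]


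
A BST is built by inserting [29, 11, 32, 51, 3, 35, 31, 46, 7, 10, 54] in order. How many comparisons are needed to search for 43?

Search path for 43: 29 -> 32 -> 51 -> 35 -> 46
Found: False
Comparisons: 5


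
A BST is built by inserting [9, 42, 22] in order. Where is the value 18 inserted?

Starting tree (level order): [9, None, 42, 22]
Insertion path: 9 -> 42 -> 22
Result: insert 18 as left child of 22
Final tree (level order): [9, None, 42, 22, None, 18]


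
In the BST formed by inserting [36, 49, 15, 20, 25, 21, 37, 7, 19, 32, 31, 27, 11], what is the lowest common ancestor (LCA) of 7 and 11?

Tree insertion order: [36, 49, 15, 20, 25, 21, 37, 7, 19, 32, 31, 27, 11]
Tree (level-order array): [36, 15, 49, 7, 20, 37, None, None, 11, 19, 25, None, None, None, None, None, None, 21, 32, None, None, 31, None, 27]
In a BST, the LCA of p=7, q=11 is the first node v on the
root-to-leaf path with p <= v <= q (go left if both < v, right if both > v).
Walk from root:
  at 36: both 7 and 11 < 36, go left
  at 15: both 7 and 11 < 15, go left
  at 7: 7 <= 7 <= 11, this is the LCA
LCA = 7


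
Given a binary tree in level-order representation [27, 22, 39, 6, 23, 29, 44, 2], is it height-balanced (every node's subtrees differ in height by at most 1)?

Tree (level-order array): [27, 22, 39, 6, 23, 29, 44, 2]
Definition: a tree is height-balanced if, at every node, |h(left) - h(right)| <= 1 (empty subtree has height -1).
Bottom-up per-node check:
  node 2: h_left=-1, h_right=-1, diff=0 [OK], height=0
  node 6: h_left=0, h_right=-1, diff=1 [OK], height=1
  node 23: h_left=-1, h_right=-1, diff=0 [OK], height=0
  node 22: h_left=1, h_right=0, diff=1 [OK], height=2
  node 29: h_left=-1, h_right=-1, diff=0 [OK], height=0
  node 44: h_left=-1, h_right=-1, diff=0 [OK], height=0
  node 39: h_left=0, h_right=0, diff=0 [OK], height=1
  node 27: h_left=2, h_right=1, diff=1 [OK], height=3
All nodes satisfy the balance condition.
Result: Balanced


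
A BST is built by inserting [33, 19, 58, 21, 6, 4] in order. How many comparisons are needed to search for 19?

Search path for 19: 33 -> 19
Found: True
Comparisons: 2


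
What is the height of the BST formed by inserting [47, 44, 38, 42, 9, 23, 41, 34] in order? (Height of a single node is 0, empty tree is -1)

Insertion order: [47, 44, 38, 42, 9, 23, 41, 34]
Tree (level-order array): [47, 44, None, 38, None, 9, 42, None, 23, 41, None, None, 34]
Compute height bottom-up (empty subtree = -1):
  height(34) = 1 + max(-1, -1) = 0
  height(23) = 1 + max(-1, 0) = 1
  height(9) = 1 + max(-1, 1) = 2
  height(41) = 1 + max(-1, -1) = 0
  height(42) = 1 + max(0, -1) = 1
  height(38) = 1 + max(2, 1) = 3
  height(44) = 1 + max(3, -1) = 4
  height(47) = 1 + max(4, -1) = 5
Height = 5


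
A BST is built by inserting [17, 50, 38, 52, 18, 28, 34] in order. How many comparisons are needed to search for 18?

Search path for 18: 17 -> 50 -> 38 -> 18
Found: True
Comparisons: 4


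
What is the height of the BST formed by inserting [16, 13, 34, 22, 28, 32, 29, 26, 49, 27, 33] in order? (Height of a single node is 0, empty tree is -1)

Insertion order: [16, 13, 34, 22, 28, 32, 29, 26, 49, 27, 33]
Tree (level-order array): [16, 13, 34, None, None, 22, 49, None, 28, None, None, 26, 32, None, 27, 29, 33]
Compute height bottom-up (empty subtree = -1):
  height(13) = 1 + max(-1, -1) = 0
  height(27) = 1 + max(-1, -1) = 0
  height(26) = 1 + max(-1, 0) = 1
  height(29) = 1 + max(-1, -1) = 0
  height(33) = 1 + max(-1, -1) = 0
  height(32) = 1 + max(0, 0) = 1
  height(28) = 1 + max(1, 1) = 2
  height(22) = 1 + max(-1, 2) = 3
  height(49) = 1 + max(-1, -1) = 0
  height(34) = 1 + max(3, 0) = 4
  height(16) = 1 + max(0, 4) = 5
Height = 5


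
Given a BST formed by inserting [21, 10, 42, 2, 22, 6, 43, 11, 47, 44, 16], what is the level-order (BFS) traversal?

Tree insertion order: [21, 10, 42, 2, 22, 6, 43, 11, 47, 44, 16]
Tree (level-order array): [21, 10, 42, 2, 11, 22, 43, None, 6, None, 16, None, None, None, 47, None, None, None, None, 44]
BFS from the root, enqueuing left then right child of each popped node:
  queue [21] -> pop 21, enqueue [10, 42], visited so far: [21]
  queue [10, 42] -> pop 10, enqueue [2, 11], visited so far: [21, 10]
  queue [42, 2, 11] -> pop 42, enqueue [22, 43], visited so far: [21, 10, 42]
  queue [2, 11, 22, 43] -> pop 2, enqueue [6], visited so far: [21, 10, 42, 2]
  queue [11, 22, 43, 6] -> pop 11, enqueue [16], visited so far: [21, 10, 42, 2, 11]
  queue [22, 43, 6, 16] -> pop 22, enqueue [none], visited so far: [21, 10, 42, 2, 11, 22]
  queue [43, 6, 16] -> pop 43, enqueue [47], visited so far: [21, 10, 42, 2, 11, 22, 43]
  queue [6, 16, 47] -> pop 6, enqueue [none], visited so far: [21, 10, 42, 2, 11, 22, 43, 6]
  queue [16, 47] -> pop 16, enqueue [none], visited so far: [21, 10, 42, 2, 11, 22, 43, 6, 16]
  queue [47] -> pop 47, enqueue [44], visited so far: [21, 10, 42, 2, 11, 22, 43, 6, 16, 47]
  queue [44] -> pop 44, enqueue [none], visited so far: [21, 10, 42, 2, 11, 22, 43, 6, 16, 47, 44]
Result: [21, 10, 42, 2, 11, 22, 43, 6, 16, 47, 44]


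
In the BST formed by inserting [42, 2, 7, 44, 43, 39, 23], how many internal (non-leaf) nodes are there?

Tree built from: [42, 2, 7, 44, 43, 39, 23]
Tree (level-order array): [42, 2, 44, None, 7, 43, None, None, 39, None, None, 23]
Rule: An internal node has at least one child.
Per-node child counts:
  node 42: 2 child(ren)
  node 2: 1 child(ren)
  node 7: 1 child(ren)
  node 39: 1 child(ren)
  node 23: 0 child(ren)
  node 44: 1 child(ren)
  node 43: 0 child(ren)
Matching nodes: [42, 2, 7, 39, 44]
Count of internal (non-leaf) nodes: 5


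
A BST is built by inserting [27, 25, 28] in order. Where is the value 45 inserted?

Starting tree (level order): [27, 25, 28]
Insertion path: 27 -> 28
Result: insert 45 as right child of 28
Final tree (level order): [27, 25, 28, None, None, None, 45]


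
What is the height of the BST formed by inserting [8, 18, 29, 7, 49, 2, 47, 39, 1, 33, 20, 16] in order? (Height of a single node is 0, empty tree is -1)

Insertion order: [8, 18, 29, 7, 49, 2, 47, 39, 1, 33, 20, 16]
Tree (level-order array): [8, 7, 18, 2, None, 16, 29, 1, None, None, None, 20, 49, None, None, None, None, 47, None, 39, None, 33]
Compute height bottom-up (empty subtree = -1):
  height(1) = 1 + max(-1, -1) = 0
  height(2) = 1 + max(0, -1) = 1
  height(7) = 1 + max(1, -1) = 2
  height(16) = 1 + max(-1, -1) = 0
  height(20) = 1 + max(-1, -1) = 0
  height(33) = 1 + max(-1, -1) = 0
  height(39) = 1 + max(0, -1) = 1
  height(47) = 1 + max(1, -1) = 2
  height(49) = 1 + max(2, -1) = 3
  height(29) = 1 + max(0, 3) = 4
  height(18) = 1 + max(0, 4) = 5
  height(8) = 1 + max(2, 5) = 6
Height = 6


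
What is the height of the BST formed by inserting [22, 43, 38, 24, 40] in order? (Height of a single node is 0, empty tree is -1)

Insertion order: [22, 43, 38, 24, 40]
Tree (level-order array): [22, None, 43, 38, None, 24, 40]
Compute height bottom-up (empty subtree = -1):
  height(24) = 1 + max(-1, -1) = 0
  height(40) = 1 + max(-1, -1) = 0
  height(38) = 1 + max(0, 0) = 1
  height(43) = 1 + max(1, -1) = 2
  height(22) = 1 + max(-1, 2) = 3
Height = 3


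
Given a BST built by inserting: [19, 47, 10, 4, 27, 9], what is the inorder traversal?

Tree insertion order: [19, 47, 10, 4, 27, 9]
Tree (level-order array): [19, 10, 47, 4, None, 27, None, None, 9]
Inorder traversal: [4, 9, 10, 19, 27, 47]


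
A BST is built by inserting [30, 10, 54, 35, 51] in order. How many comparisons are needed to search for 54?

Search path for 54: 30 -> 54
Found: True
Comparisons: 2


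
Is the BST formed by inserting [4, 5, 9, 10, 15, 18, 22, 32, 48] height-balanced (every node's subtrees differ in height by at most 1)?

Tree (level-order array): [4, None, 5, None, 9, None, 10, None, 15, None, 18, None, 22, None, 32, None, 48]
Definition: a tree is height-balanced if, at every node, |h(left) - h(right)| <= 1 (empty subtree has height -1).
Bottom-up per-node check:
  node 48: h_left=-1, h_right=-1, diff=0 [OK], height=0
  node 32: h_left=-1, h_right=0, diff=1 [OK], height=1
  node 22: h_left=-1, h_right=1, diff=2 [FAIL (|-1-1|=2 > 1)], height=2
  node 18: h_left=-1, h_right=2, diff=3 [FAIL (|-1-2|=3 > 1)], height=3
  node 15: h_left=-1, h_right=3, diff=4 [FAIL (|-1-3|=4 > 1)], height=4
  node 10: h_left=-1, h_right=4, diff=5 [FAIL (|-1-4|=5 > 1)], height=5
  node 9: h_left=-1, h_right=5, diff=6 [FAIL (|-1-5|=6 > 1)], height=6
  node 5: h_left=-1, h_right=6, diff=7 [FAIL (|-1-6|=7 > 1)], height=7
  node 4: h_left=-1, h_right=7, diff=8 [FAIL (|-1-7|=8 > 1)], height=8
Node 22 violates the condition: |-1 - 1| = 2 > 1.
Result: Not balanced


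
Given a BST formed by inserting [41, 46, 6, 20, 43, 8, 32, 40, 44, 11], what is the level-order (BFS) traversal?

Tree insertion order: [41, 46, 6, 20, 43, 8, 32, 40, 44, 11]
Tree (level-order array): [41, 6, 46, None, 20, 43, None, 8, 32, None, 44, None, 11, None, 40]
BFS from the root, enqueuing left then right child of each popped node:
  queue [41] -> pop 41, enqueue [6, 46], visited so far: [41]
  queue [6, 46] -> pop 6, enqueue [20], visited so far: [41, 6]
  queue [46, 20] -> pop 46, enqueue [43], visited so far: [41, 6, 46]
  queue [20, 43] -> pop 20, enqueue [8, 32], visited so far: [41, 6, 46, 20]
  queue [43, 8, 32] -> pop 43, enqueue [44], visited so far: [41, 6, 46, 20, 43]
  queue [8, 32, 44] -> pop 8, enqueue [11], visited so far: [41, 6, 46, 20, 43, 8]
  queue [32, 44, 11] -> pop 32, enqueue [40], visited so far: [41, 6, 46, 20, 43, 8, 32]
  queue [44, 11, 40] -> pop 44, enqueue [none], visited so far: [41, 6, 46, 20, 43, 8, 32, 44]
  queue [11, 40] -> pop 11, enqueue [none], visited so far: [41, 6, 46, 20, 43, 8, 32, 44, 11]
  queue [40] -> pop 40, enqueue [none], visited so far: [41, 6, 46, 20, 43, 8, 32, 44, 11, 40]
Result: [41, 6, 46, 20, 43, 8, 32, 44, 11, 40]


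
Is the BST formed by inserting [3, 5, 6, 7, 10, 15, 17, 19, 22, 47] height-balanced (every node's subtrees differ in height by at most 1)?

Tree (level-order array): [3, None, 5, None, 6, None, 7, None, 10, None, 15, None, 17, None, 19, None, 22, None, 47]
Definition: a tree is height-balanced if, at every node, |h(left) - h(right)| <= 1 (empty subtree has height -1).
Bottom-up per-node check:
  node 47: h_left=-1, h_right=-1, diff=0 [OK], height=0
  node 22: h_left=-1, h_right=0, diff=1 [OK], height=1
  node 19: h_left=-1, h_right=1, diff=2 [FAIL (|-1-1|=2 > 1)], height=2
  node 17: h_left=-1, h_right=2, diff=3 [FAIL (|-1-2|=3 > 1)], height=3
  node 15: h_left=-1, h_right=3, diff=4 [FAIL (|-1-3|=4 > 1)], height=4
  node 10: h_left=-1, h_right=4, diff=5 [FAIL (|-1-4|=5 > 1)], height=5
  node 7: h_left=-1, h_right=5, diff=6 [FAIL (|-1-5|=6 > 1)], height=6
  node 6: h_left=-1, h_right=6, diff=7 [FAIL (|-1-6|=7 > 1)], height=7
  node 5: h_left=-1, h_right=7, diff=8 [FAIL (|-1-7|=8 > 1)], height=8
  node 3: h_left=-1, h_right=8, diff=9 [FAIL (|-1-8|=9 > 1)], height=9
Node 19 violates the condition: |-1 - 1| = 2 > 1.
Result: Not balanced


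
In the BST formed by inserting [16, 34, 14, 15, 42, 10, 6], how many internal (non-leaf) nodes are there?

Tree built from: [16, 34, 14, 15, 42, 10, 6]
Tree (level-order array): [16, 14, 34, 10, 15, None, 42, 6]
Rule: An internal node has at least one child.
Per-node child counts:
  node 16: 2 child(ren)
  node 14: 2 child(ren)
  node 10: 1 child(ren)
  node 6: 0 child(ren)
  node 15: 0 child(ren)
  node 34: 1 child(ren)
  node 42: 0 child(ren)
Matching nodes: [16, 14, 10, 34]
Count of internal (non-leaf) nodes: 4


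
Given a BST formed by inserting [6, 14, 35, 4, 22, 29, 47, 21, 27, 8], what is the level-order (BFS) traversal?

Tree insertion order: [6, 14, 35, 4, 22, 29, 47, 21, 27, 8]
Tree (level-order array): [6, 4, 14, None, None, 8, 35, None, None, 22, 47, 21, 29, None, None, None, None, 27]
BFS from the root, enqueuing left then right child of each popped node:
  queue [6] -> pop 6, enqueue [4, 14], visited so far: [6]
  queue [4, 14] -> pop 4, enqueue [none], visited so far: [6, 4]
  queue [14] -> pop 14, enqueue [8, 35], visited so far: [6, 4, 14]
  queue [8, 35] -> pop 8, enqueue [none], visited so far: [6, 4, 14, 8]
  queue [35] -> pop 35, enqueue [22, 47], visited so far: [6, 4, 14, 8, 35]
  queue [22, 47] -> pop 22, enqueue [21, 29], visited so far: [6, 4, 14, 8, 35, 22]
  queue [47, 21, 29] -> pop 47, enqueue [none], visited so far: [6, 4, 14, 8, 35, 22, 47]
  queue [21, 29] -> pop 21, enqueue [none], visited so far: [6, 4, 14, 8, 35, 22, 47, 21]
  queue [29] -> pop 29, enqueue [27], visited so far: [6, 4, 14, 8, 35, 22, 47, 21, 29]
  queue [27] -> pop 27, enqueue [none], visited so far: [6, 4, 14, 8, 35, 22, 47, 21, 29, 27]
Result: [6, 4, 14, 8, 35, 22, 47, 21, 29, 27]


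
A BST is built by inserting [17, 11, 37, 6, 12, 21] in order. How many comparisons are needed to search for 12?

Search path for 12: 17 -> 11 -> 12
Found: True
Comparisons: 3


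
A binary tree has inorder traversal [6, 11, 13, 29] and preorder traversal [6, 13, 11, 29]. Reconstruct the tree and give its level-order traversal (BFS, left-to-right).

Inorder:  [6, 11, 13, 29]
Preorder: [6, 13, 11, 29]
Algorithm: preorder visits root first, so consume preorder in order;
for each root, split the current inorder slice at that value into
left-subtree inorder and right-subtree inorder, then recurse.
Recursive splits:
  root=6; inorder splits into left=[], right=[11, 13, 29]
  root=13; inorder splits into left=[11], right=[29]
  root=11; inorder splits into left=[], right=[]
  root=29; inorder splits into left=[], right=[]
Reconstructed level-order: [6, 13, 11, 29]


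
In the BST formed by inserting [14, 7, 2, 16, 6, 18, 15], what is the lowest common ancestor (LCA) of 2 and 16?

Tree insertion order: [14, 7, 2, 16, 6, 18, 15]
Tree (level-order array): [14, 7, 16, 2, None, 15, 18, None, 6]
In a BST, the LCA of p=2, q=16 is the first node v on the
root-to-leaf path with p <= v <= q (go left if both < v, right if both > v).
Walk from root:
  at 14: 2 <= 14 <= 16, this is the LCA
LCA = 14


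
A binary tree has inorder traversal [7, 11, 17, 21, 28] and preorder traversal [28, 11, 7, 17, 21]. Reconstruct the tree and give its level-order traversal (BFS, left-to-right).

Inorder:  [7, 11, 17, 21, 28]
Preorder: [28, 11, 7, 17, 21]
Algorithm: preorder visits root first, so consume preorder in order;
for each root, split the current inorder slice at that value into
left-subtree inorder and right-subtree inorder, then recurse.
Recursive splits:
  root=28; inorder splits into left=[7, 11, 17, 21], right=[]
  root=11; inorder splits into left=[7], right=[17, 21]
  root=7; inorder splits into left=[], right=[]
  root=17; inorder splits into left=[], right=[21]
  root=21; inorder splits into left=[], right=[]
Reconstructed level-order: [28, 11, 7, 17, 21]


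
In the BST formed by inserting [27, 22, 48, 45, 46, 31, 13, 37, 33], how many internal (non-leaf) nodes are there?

Tree built from: [27, 22, 48, 45, 46, 31, 13, 37, 33]
Tree (level-order array): [27, 22, 48, 13, None, 45, None, None, None, 31, 46, None, 37, None, None, 33]
Rule: An internal node has at least one child.
Per-node child counts:
  node 27: 2 child(ren)
  node 22: 1 child(ren)
  node 13: 0 child(ren)
  node 48: 1 child(ren)
  node 45: 2 child(ren)
  node 31: 1 child(ren)
  node 37: 1 child(ren)
  node 33: 0 child(ren)
  node 46: 0 child(ren)
Matching nodes: [27, 22, 48, 45, 31, 37]
Count of internal (non-leaf) nodes: 6


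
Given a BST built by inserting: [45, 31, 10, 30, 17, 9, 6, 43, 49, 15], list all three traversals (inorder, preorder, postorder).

Tree insertion order: [45, 31, 10, 30, 17, 9, 6, 43, 49, 15]
Tree (level-order array): [45, 31, 49, 10, 43, None, None, 9, 30, None, None, 6, None, 17, None, None, None, 15]
Inorder (L, root, R): [6, 9, 10, 15, 17, 30, 31, 43, 45, 49]
Preorder (root, L, R): [45, 31, 10, 9, 6, 30, 17, 15, 43, 49]
Postorder (L, R, root): [6, 9, 15, 17, 30, 10, 43, 31, 49, 45]


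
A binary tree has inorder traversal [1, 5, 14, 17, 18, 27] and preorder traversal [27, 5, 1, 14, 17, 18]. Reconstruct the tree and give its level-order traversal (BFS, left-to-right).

Inorder:  [1, 5, 14, 17, 18, 27]
Preorder: [27, 5, 1, 14, 17, 18]
Algorithm: preorder visits root first, so consume preorder in order;
for each root, split the current inorder slice at that value into
left-subtree inorder and right-subtree inorder, then recurse.
Recursive splits:
  root=27; inorder splits into left=[1, 5, 14, 17, 18], right=[]
  root=5; inorder splits into left=[1], right=[14, 17, 18]
  root=1; inorder splits into left=[], right=[]
  root=14; inorder splits into left=[], right=[17, 18]
  root=17; inorder splits into left=[], right=[18]
  root=18; inorder splits into left=[], right=[]
Reconstructed level-order: [27, 5, 1, 14, 17, 18]


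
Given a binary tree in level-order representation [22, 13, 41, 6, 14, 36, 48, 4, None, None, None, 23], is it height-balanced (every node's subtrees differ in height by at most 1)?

Tree (level-order array): [22, 13, 41, 6, 14, 36, 48, 4, None, None, None, 23]
Definition: a tree is height-balanced if, at every node, |h(left) - h(right)| <= 1 (empty subtree has height -1).
Bottom-up per-node check:
  node 4: h_left=-1, h_right=-1, diff=0 [OK], height=0
  node 6: h_left=0, h_right=-1, diff=1 [OK], height=1
  node 14: h_left=-1, h_right=-1, diff=0 [OK], height=0
  node 13: h_left=1, h_right=0, diff=1 [OK], height=2
  node 23: h_left=-1, h_right=-1, diff=0 [OK], height=0
  node 36: h_left=0, h_right=-1, diff=1 [OK], height=1
  node 48: h_left=-1, h_right=-1, diff=0 [OK], height=0
  node 41: h_left=1, h_right=0, diff=1 [OK], height=2
  node 22: h_left=2, h_right=2, diff=0 [OK], height=3
All nodes satisfy the balance condition.
Result: Balanced


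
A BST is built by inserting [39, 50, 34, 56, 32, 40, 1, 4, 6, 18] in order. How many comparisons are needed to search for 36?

Search path for 36: 39 -> 34
Found: False
Comparisons: 2


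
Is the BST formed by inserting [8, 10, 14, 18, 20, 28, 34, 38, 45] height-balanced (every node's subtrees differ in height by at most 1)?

Tree (level-order array): [8, None, 10, None, 14, None, 18, None, 20, None, 28, None, 34, None, 38, None, 45]
Definition: a tree is height-balanced if, at every node, |h(left) - h(right)| <= 1 (empty subtree has height -1).
Bottom-up per-node check:
  node 45: h_left=-1, h_right=-1, diff=0 [OK], height=0
  node 38: h_left=-1, h_right=0, diff=1 [OK], height=1
  node 34: h_left=-1, h_right=1, diff=2 [FAIL (|-1-1|=2 > 1)], height=2
  node 28: h_left=-1, h_right=2, diff=3 [FAIL (|-1-2|=3 > 1)], height=3
  node 20: h_left=-1, h_right=3, diff=4 [FAIL (|-1-3|=4 > 1)], height=4
  node 18: h_left=-1, h_right=4, diff=5 [FAIL (|-1-4|=5 > 1)], height=5
  node 14: h_left=-1, h_right=5, diff=6 [FAIL (|-1-5|=6 > 1)], height=6
  node 10: h_left=-1, h_right=6, diff=7 [FAIL (|-1-6|=7 > 1)], height=7
  node 8: h_left=-1, h_right=7, diff=8 [FAIL (|-1-7|=8 > 1)], height=8
Node 34 violates the condition: |-1 - 1| = 2 > 1.
Result: Not balanced


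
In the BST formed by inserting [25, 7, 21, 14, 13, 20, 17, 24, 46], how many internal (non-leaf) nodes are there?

Tree built from: [25, 7, 21, 14, 13, 20, 17, 24, 46]
Tree (level-order array): [25, 7, 46, None, 21, None, None, 14, 24, 13, 20, None, None, None, None, 17]
Rule: An internal node has at least one child.
Per-node child counts:
  node 25: 2 child(ren)
  node 7: 1 child(ren)
  node 21: 2 child(ren)
  node 14: 2 child(ren)
  node 13: 0 child(ren)
  node 20: 1 child(ren)
  node 17: 0 child(ren)
  node 24: 0 child(ren)
  node 46: 0 child(ren)
Matching nodes: [25, 7, 21, 14, 20]
Count of internal (non-leaf) nodes: 5


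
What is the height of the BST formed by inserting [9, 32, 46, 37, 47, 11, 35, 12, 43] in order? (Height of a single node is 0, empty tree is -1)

Insertion order: [9, 32, 46, 37, 47, 11, 35, 12, 43]
Tree (level-order array): [9, None, 32, 11, 46, None, 12, 37, 47, None, None, 35, 43]
Compute height bottom-up (empty subtree = -1):
  height(12) = 1 + max(-1, -1) = 0
  height(11) = 1 + max(-1, 0) = 1
  height(35) = 1 + max(-1, -1) = 0
  height(43) = 1 + max(-1, -1) = 0
  height(37) = 1 + max(0, 0) = 1
  height(47) = 1 + max(-1, -1) = 0
  height(46) = 1 + max(1, 0) = 2
  height(32) = 1 + max(1, 2) = 3
  height(9) = 1 + max(-1, 3) = 4
Height = 4


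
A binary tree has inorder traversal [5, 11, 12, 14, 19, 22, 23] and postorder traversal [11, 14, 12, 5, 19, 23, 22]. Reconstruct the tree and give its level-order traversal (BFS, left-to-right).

Inorder:   [5, 11, 12, 14, 19, 22, 23]
Postorder: [11, 14, 12, 5, 19, 23, 22]
Algorithm: postorder visits root last, so walk postorder right-to-left;
each value is the root of the current inorder slice — split it at that
value, recurse on the right subtree first, then the left.
Recursive splits:
  root=22; inorder splits into left=[5, 11, 12, 14, 19], right=[23]
  root=23; inorder splits into left=[], right=[]
  root=19; inorder splits into left=[5, 11, 12, 14], right=[]
  root=5; inorder splits into left=[], right=[11, 12, 14]
  root=12; inorder splits into left=[11], right=[14]
  root=14; inorder splits into left=[], right=[]
  root=11; inorder splits into left=[], right=[]
Reconstructed level-order: [22, 19, 23, 5, 12, 11, 14]


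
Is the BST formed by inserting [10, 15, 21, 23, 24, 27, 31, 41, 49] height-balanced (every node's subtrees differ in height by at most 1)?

Tree (level-order array): [10, None, 15, None, 21, None, 23, None, 24, None, 27, None, 31, None, 41, None, 49]
Definition: a tree is height-balanced if, at every node, |h(left) - h(right)| <= 1 (empty subtree has height -1).
Bottom-up per-node check:
  node 49: h_left=-1, h_right=-1, diff=0 [OK], height=0
  node 41: h_left=-1, h_right=0, diff=1 [OK], height=1
  node 31: h_left=-1, h_right=1, diff=2 [FAIL (|-1-1|=2 > 1)], height=2
  node 27: h_left=-1, h_right=2, diff=3 [FAIL (|-1-2|=3 > 1)], height=3
  node 24: h_left=-1, h_right=3, diff=4 [FAIL (|-1-3|=4 > 1)], height=4
  node 23: h_left=-1, h_right=4, diff=5 [FAIL (|-1-4|=5 > 1)], height=5
  node 21: h_left=-1, h_right=5, diff=6 [FAIL (|-1-5|=6 > 1)], height=6
  node 15: h_left=-1, h_right=6, diff=7 [FAIL (|-1-6|=7 > 1)], height=7
  node 10: h_left=-1, h_right=7, diff=8 [FAIL (|-1-7|=8 > 1)], height=8
Node 31 violates the condition: |-1 - 1| = 2 > 1.
Result: Not balanced


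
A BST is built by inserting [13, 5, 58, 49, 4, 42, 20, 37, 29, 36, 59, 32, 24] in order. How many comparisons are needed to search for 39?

Search path for 39: 13 -> 58 -> 49 -> 42 -> 20 -> 37
Found: False
Comparisons: 6


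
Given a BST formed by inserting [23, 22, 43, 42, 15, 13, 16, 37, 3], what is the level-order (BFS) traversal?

Tree insertion order: [23, 22, 43, 42, 15, 13, 16, 37, 3]
Tree (level-order array): [23, 22, 43, 15, None, 42, None, 13, 16, 37, None, 3]
BFS from the root, enqueuing left then right child of each popped node:
  queue [23] -> pop 23, enqueue [22, 43], visited so far: [23]
  queue [22, 43] -> pop 22, enqueue [15], visited so far: [23, 22]
  queue [43, 15] -> pop 43, enqueue [42], visited so far: [23, 22, 43]
  queue [15, 42] -> pop 15, enqueue [13, 16], visited so far: [23, 22, 43, 15]
  queue [42, 13, 16] -> pop 42, enqueue [37], visited so far: [23, 22, 43, 15, 42]
  queue [13, 16, 37] -> pop 13, enqueue [3], visited so far: [23, 22, 43, 15, 42, 13]
  queue [16, 37, 3] -> pop 16, enqueue [none], visited so far: [23, 22, 43, 15, 42, 13, 16]
  queue [37, 3] -> pop 37, enqueue [none], visited so far: [23, 22, 43, 15, 42, 13, 16, 37]
  queue [3] -> pop 3, enqueue [none], visited so far: [23, 22, 43, 15, 42, 13, 16, 37, 3]
Result: [23, 22, 43, 15, 42, 13, 16, 37, 3]


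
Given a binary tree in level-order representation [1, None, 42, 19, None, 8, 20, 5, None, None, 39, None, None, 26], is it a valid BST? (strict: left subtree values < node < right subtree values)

Level-order array: [1, None, 42, 19, None, 8, 20, 5, None, None, 39, None, None, 26]
Validate using subtree bounds (lo, hi): at each node, require lo < value < hi,
then recurse left with hi=value and right with lo=value.
Preorder trace (stopping at first violation):
  at node 1 with bounds (-inf, +inf): OK
  at node 42 with bounds (1, +inf): OK
  at node 19 with bounds (1, 42): OK
  at node 8 with bounds (1, 19): OK
  at node 5 with bounds (1, 8): OK
  at node 20 with bounds (19, 42): OK
  at node 39 with bounds (20, 42): OK
  at node 26 with bounds (20, 39): OK
No violation found at any node.
Result: Valid BST


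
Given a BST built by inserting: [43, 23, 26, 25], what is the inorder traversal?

Tree insertion order: [43, 23, 26, 25]
Tree (level-order array): [43, 23, None, None, 26, 25]
Inorder traversal: [23, 25, 26, 43]


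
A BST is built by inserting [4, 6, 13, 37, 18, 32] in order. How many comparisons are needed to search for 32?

Search path for 32: 4 -> 6 -> 13 -> 37 -> 18 -> 32
Found: True
Comparisons: 6


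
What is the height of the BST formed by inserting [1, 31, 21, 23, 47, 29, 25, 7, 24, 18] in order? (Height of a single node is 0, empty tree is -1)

Insertion order: [1, 31, 21, 23, 47, 29, 25, 7, 24, 18]
Tree (level-order array): [1, None, 31, 21, 47, 7, 23, None, None, None, 18, None, 29, None, None, 25, None, 24]
Compute height bottom-up (empty subtree = -1):
  height(18) = 1 + max(-1, -1) = 0
  height(7) = 1 + max(-1, 0) = 1
  height(24) = 1 + max(-1, -1) = 0
  height(25) = 1 + max(0, -1) = 1
  height(29) = 1 + max(1, -1) = 2
  height(23) = 1 + max(-1, 2) = 3
  height(21) = 1 + max(1, 3) = 4
  height(47) = 1 + max(-1, -1) = 0
  height(31) = 1 + max(4, 0) = 5
  height(1) = 1 + max(-1, 5) = 6
Height = 6


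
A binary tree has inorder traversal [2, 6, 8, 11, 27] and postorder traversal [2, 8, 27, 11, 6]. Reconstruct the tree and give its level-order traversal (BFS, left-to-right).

Inorder:   [2, 6, 8, 11, 27]
Postorder: [2, 8, 27, 11, 6]
Algorithm: postorder visits root last, so walk postorder right-to-left;
each value is the root of the current inorder slice — split it at that
value, recurse on the right subtree first, then the left.
Recursive splits:
  root=6; inorder splits into left=[2], right=[8, 11, 27]
  root=11; inorder splits into left=[8], right=[27]
  root=27; inorder splits into left=[], right=[]
  root=8; inorder splits into left=[], right=[]
  root=2; inorder splits into left=[], right=[]
Reconstructed level-order: [6, 2, 11, 8, 27]


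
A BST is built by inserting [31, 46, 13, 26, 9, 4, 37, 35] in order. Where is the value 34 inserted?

Starting tree (level order): [31, 13, 46, 9, 26, 37, None, 4, None, None, None, 35]
Insertion path: 31 -> 46 -> 37 -> 35
Result: insert 34 as left child of 35
Final tree (level order): [31, 13, 46, 9, 26, 37, None, 4, None, None, None, 35, None, None, None, 34]


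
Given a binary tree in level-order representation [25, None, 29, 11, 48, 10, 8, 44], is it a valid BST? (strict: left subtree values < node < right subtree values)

Level-order array: [25, None, 29, 11, 48, 10, 8, 44]
Validate using subtree bounds (lo, hi): at each node, require lo < value < hi,
then recurse left with hi=value and right with lo=value.
Preorder trace (stopping at first violation):
  at node 25 with bounds (-inf, +inf): OK
  at node 29 with bounds (25, +inf): OK
  at node 11 with bounds (25, 29): VIOLATION
Node 11 violates its bound: not (25 < 11 < 29).
Result: Not a valid BST


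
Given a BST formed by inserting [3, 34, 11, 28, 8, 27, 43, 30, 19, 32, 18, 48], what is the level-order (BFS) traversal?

Tree insertion order: [3, 34, 11, 28, 8, 27, 43, 30, 19, 32, 18, 48]
Tree (level-order array): [3, None, 34, 11, 43, 8, 28, None, 48, None, None, 27, 30, None, None, 19, None, None, 32, 18]
BFS from the root, enqueuing left then right child of each popped node:
  queue [3] -> pop 3, enqueue [34], visited so far: [3]
  queue [34] -> pop 34, enqueue [11, 43], visited so far: [3, 34]
  queue [11, 43] -> pop 11, enqueue [8, 28], visited so far: [3, 34, 11]
  queue [43, 8, 28] -> pop 43, enqueue [48], visited so far: [3, 34, 11, 43]
  queue [8, 28, 48] -> pop 8, enqueue [none], visited so far: [3, 34, 11, 43, 8]
  queue [28, 48] -> pop 28, enqueue [27, 30], visited so far: [3, 34, 11, 43, 8, 28]
  queue [48, 27, 30] -> pop 48, enqueue [none], visited so far: [3, 34, 11, 43, 8, 28, 48]
  queue [27, 30] -> pop 27, enqueue [19], visited so far: [3, 34, 11, 43, 8, 28, 48, 27]
  queue [30, 19] -> pop 30, enqueue [32], visited so far: [3, 34, 11, 43, 8, 28, 48, 27, 30]
  queue [19, 32] -> pop 19, enqueue [18], visited so far: [3, 34, 11, 43, 8, 28, 48, 27, 30, 19]
  queue [32, 18] -> pop 32, enqueue [none], visited so far: [3, 34, 11, 43, 8, 28, 48, 27, 30, 19, 32]
  queue [18] -> pop 18, enqueue [none], visited so far: [3, 34, 11, 43, 8, 28, 48, 27, 30, 19, 32, 18]
Result: [3, 34, 11, 43, 8, 28, 48, 27, 30, 19, 32, 18]


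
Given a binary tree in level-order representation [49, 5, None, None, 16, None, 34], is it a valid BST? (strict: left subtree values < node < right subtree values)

Level-order array: [49, 5, None, None, 16, None, 34]
Validate using subtree bounds (lo, hi): at each node, require lo < value < hi,
then recurse left with hi=value and right with lo=value.
Preorder trace (stopping at first violation):
  at node 49 with bounds (-inf, +inf): OK
  at node 5 with bounds (-inf, 49): OK
  at node 16 with bounds (5, 49): OK
  at node 34 with bounds (16, 49): OK
No violation found at any node.
Result: Valid BST


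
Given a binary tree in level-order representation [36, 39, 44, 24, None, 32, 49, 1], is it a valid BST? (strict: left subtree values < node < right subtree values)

Level-order array: [36, 39, 44, 24, None, 32, 49, 1]
Validate using subtree bounds (lo, hi): at each node, require lo < value < hi,
then recurse left with hi=value and right with lo=value.
Preorder trace (stopping at first violation):
  at node 36 with bounds (-inf, +inf): OK
  at node 39 with bounds (-inf, 36): VIOLATION
Node 39 violates its bound: not (-inf < 39 < 36).
Result: Not a valid BST


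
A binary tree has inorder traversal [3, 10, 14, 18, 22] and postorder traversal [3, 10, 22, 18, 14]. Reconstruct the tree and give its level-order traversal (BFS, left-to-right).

Inorder:   [3, 10, 14, 18, 22]
Postorder: [3, 10, 22, 18, 14]
Algorithm: postorder visits root last, so walk postorder right-to-left;
each value is the root of the current inorder slice — split it at that
value, recurse on the right subtree first, then the left.
Recursive splits:
  root=14; inorder splits into left=[3, 10], right=[18, 22]
  root=18; inorder splits into left=[], right=[22]
  root=22; inorder splits into left=[], right=[]
  root=10; inorder splits into left=[3], right=[]
  root=3; inorder splits into left=[], right=[]
Reconstructed level-order: [14, 10, 18, 3, 22]


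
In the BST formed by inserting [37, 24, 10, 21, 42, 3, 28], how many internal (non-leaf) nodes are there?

Tree built from: [37, 24, 10, 21, 42, 3, 28]
Tree (level-order array): [37, 24, 42, 10, 28, None, None, 3, 21]
Rule: An internal node has at least one child.
Per-node child counts:
  node 37: 2 child(ren)
  node 24: 2 child(ren)
  node 10: 2 child(ren)
  node 3: 0 child(ren)
  node 21: 0 child(ren)
  node 28: 0 child(ren)
  node 42: 0 child(ren)
Matching nodes: [37, 24, 10]
Count of internal (non-leaf) nodes: 3


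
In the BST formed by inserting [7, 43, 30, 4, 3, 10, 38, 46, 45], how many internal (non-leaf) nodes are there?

Tree built from: [7, 43, 30, 4, 3, 10, 38, 46, 45]
Tree (level-order array): [7, 4, 43, 3, None, 30, 46, None, None, 10, 38, 45]
Rule: An internal node has at least one child.
Per-node child counts:
  node 7: 2 child(ren)
  node 4: 1 child(ren)
  node 3: 0 child(ren)
  node 43: 2 child(ren)
  node 30: 2 child(ren)
  node 10: 0 child(ren)
  node 38: 0 child(ren)
  node 46: 1 child(ren)
  node 45: 0 child(ren)
Matching nodes: [7, 4, 43, 30, 46]
Count of internal (non-leaf) nodes: 5


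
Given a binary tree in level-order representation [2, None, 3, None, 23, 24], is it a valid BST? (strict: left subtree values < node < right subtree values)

Level-order array: [2, None, 3, None, 23, 24]
Validate using subtree bounds (lo, hi): at each node, require lo < value < hi,
then recurse left with hi=value and right with lo=value.
Preorder trace (stopping at first violation):
  at node 2 with bounds (-inf, +inf): OK
  at node 3 with bounds (2, +inf): OK
  at node 23 with bounds (3, +inf): OK
  at node 24 with bounds (3, 23): VIOLATION
Node 24 violates its bound: not (3 < 24 < 23).
Result: Not a valid BST


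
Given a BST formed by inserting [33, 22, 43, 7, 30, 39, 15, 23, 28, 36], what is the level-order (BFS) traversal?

Tree insertion order: [33, 22, 43, 7, 30, 39, 15, 23, 28, 36]
Tree (level-order array): [33, 22, 43, 7, 30, 39, None, None, 15, 23, None, 36, None, None, None, None, 28]
BFS from the root, enqueuing left then right child of each popped node:
  queue [33] -> pop 33, enqueue [22, 43], visited so far: [33]
  queue [22, 43] -> pop 22, enqueue [7, 30], visited so far: [33, 22]
  queue [43, 7, 30] -> pop 43, enqueue [39], visited so far: [33, 22, 43]
  queue [7, 30, 39] -> pop 7, enqueue [15], visited so far: [33, 22, 43, 7]
  queue [30, 39, 15] -> pop 30, enqueue [23], visited so far: [33, 22, 43, 7, 30]
  queue [39, 15, 23] -> pop 39, enqueue [36], visited so far: [33, 22, 43, 7, 30, 39]
  queue [15, 23, 36] -> pop 15, enqueue [none], visited so far: [33, 22, 43, 7, 30, 39, 15]
  queue [23, 36] -> pop 23, enqueue [28], visited so far: [33, 22, 43, 7, 30, 39, 15, 23]
  queue [36, 28] -> pop 36, enqueue [none], visited so far: [33, 22, 43, 7, 30, 39, 15, 23, 36]
  queue [28] -> pop 28, enqueue [none], visited so far: [33, 22, 43, 7, 30, 39, 15, 23, 36, 28]
Result: [33, 22, 43, 7, 30, 39, 15, 23, 36, 28]


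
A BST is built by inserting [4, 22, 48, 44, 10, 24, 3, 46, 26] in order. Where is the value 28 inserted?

Starting tree (level order): [4, 3, 22, None, None, 10, 48, None, None, 44, None, 24, 46, None, 26]
Insertion path: 4 -> 22 -> 48 -> 44 -> 24 -> 26
Result: insert 28 as right child of 26
Final tree (level order): [4, 3, 22, None, None, 10, 48, None, None, 44, None, 24, 46, None, 26, None, None, None, 28]


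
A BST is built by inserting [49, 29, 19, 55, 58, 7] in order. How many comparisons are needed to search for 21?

Search path for 21: 49 -> 29 -> 19
Found: False
Comparisons: 3


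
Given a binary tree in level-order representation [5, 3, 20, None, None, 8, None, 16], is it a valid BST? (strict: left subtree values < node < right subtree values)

Level-order array: [5, 3, 20, None, None, 8, None, 16]
Validate using subtree bounds (lo, hi): at each node, require lo < value < hi,
then recurse left with hi=value and right with lo=value.
Preorder trace (stopping at first violation):
  at node 5 with bounds (-inf, +inf): OK
  at node 3 with bounds (-inf, 5): OK
  at node 20 with bounds (5, +inf): OK
  at node 8 with bounds (5, 20): OK
  at node 16 with bounds (5, 8): VIOLATION
Node 16 violates its bound: not (5 < 16 < 8).
Result: Not a valid BST


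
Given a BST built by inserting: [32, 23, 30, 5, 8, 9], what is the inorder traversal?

Tree insertion order: [32, 23, 30, 5, 8, 9]
Tree (level-order array): [32, 23, None, 5, 30, None, 8, None, None, None, 9]
Inorder traversal: [5, 8, 9, 23, 30, 32]
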